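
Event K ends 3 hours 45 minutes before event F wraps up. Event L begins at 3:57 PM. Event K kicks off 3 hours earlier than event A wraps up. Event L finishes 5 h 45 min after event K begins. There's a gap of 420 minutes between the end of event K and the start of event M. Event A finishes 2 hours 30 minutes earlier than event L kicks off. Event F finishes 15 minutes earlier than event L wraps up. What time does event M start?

7:12 PM

Event A ends at 3:57 PM − 150 min = 1:27 PM.
Event K starts at 1:27 PM − 180 min = 10:27 AM.
Event L ends at 10:27 AM + 345 min = 4:12 PM.
Event F ends at 4:12 PM − 15 min = 3:57 PM.
Event K ends at 3:57 PM − 225 min = 12:12 PM.
Event M starts at 12:12 PM + 420 min = 7:12 PM.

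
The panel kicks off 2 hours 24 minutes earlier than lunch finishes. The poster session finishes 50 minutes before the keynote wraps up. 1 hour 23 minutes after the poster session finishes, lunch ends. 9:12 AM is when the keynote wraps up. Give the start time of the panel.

The poster session ends at 9:12 AM − 50 min = 8:22 AM.
Lunch ends at 8:22 AM + 83 min = 9:45 AM.
The panel starts at 9:45 AM − 144 min = 7:21 AM.

7:21 AM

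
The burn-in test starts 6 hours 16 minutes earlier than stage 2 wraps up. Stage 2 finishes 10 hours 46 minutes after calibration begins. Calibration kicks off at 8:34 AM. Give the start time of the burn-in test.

Stage 2 ends at 8:34 AM + 646 min = 7:20 PM.
The burn-in test starts at 7:20 PM − 376 min = 1:04 PM.

1:04 PM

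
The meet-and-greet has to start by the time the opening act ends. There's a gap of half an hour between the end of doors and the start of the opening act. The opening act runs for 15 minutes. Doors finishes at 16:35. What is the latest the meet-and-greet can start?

The opening act starts at 16:35 + 30 min = 17:05.
The opening act ends at 17:05 + 15 min = 17:20.
The meet-and-greet is bounded by the opening act, so the latest it can start is 17:20.

17:20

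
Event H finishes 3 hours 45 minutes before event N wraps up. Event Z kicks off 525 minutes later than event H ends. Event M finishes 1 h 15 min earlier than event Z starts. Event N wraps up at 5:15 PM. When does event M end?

9:00 PM

Event H ends at 5:15 PM − 225 min = 1:30 PM.
Event Z starts at 1:30 PM + 525 min = 10:15 PM.
Event M ends at 10:15 PM − 75 min = 9:00 PM.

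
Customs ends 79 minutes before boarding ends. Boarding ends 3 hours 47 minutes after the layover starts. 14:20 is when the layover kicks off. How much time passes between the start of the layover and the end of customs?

2 h 28 min

Boarding ends at 14:20 + 227 min = 18:07.
Customs ends at 18:07 − 79 min = 16:48.
From 14:20 to 16:48 is 2 h 28 min.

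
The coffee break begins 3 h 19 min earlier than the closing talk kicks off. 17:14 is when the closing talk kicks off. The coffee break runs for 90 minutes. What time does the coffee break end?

15:25

The coffee break starts at 17:14 − 199 min = 13:55.
The coffee break ends at 13:55 + 90 min = 15:25.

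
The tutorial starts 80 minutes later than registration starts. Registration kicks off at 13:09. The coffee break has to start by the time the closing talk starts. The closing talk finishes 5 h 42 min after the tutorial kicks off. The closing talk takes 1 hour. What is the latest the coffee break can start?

19:11

The tutorial starts at 13:09 + 80 min = 14:29.
The closing talk ends at 14:29 + 342 min = 20:11.
The closing talk starts at 20:11 − 60 min = 19:11.
The coffee break is bounded by the closing talk, so the latest it can start is 19:11.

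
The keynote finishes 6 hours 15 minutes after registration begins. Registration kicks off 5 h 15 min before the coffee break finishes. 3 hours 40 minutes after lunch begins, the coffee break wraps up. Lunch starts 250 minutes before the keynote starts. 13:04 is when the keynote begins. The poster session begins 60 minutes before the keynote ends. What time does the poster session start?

Lunch starts at 13:04 − 250 min = 08:54.
The coffee break ends at 08:54 + 220 min = 12:34.
Registration starts at 12:34 − 315 min = 07:19.
The keynote ends at 07:19 + 375 min = 13:34.
The poster session starts at 13:34 − 60 min = 12:34.

12:34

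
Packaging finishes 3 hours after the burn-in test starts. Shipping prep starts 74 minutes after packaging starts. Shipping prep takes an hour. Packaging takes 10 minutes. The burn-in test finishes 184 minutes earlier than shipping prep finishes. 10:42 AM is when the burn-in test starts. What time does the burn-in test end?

12:42 PM

Packaging ends at 10:42 AM + 180 min = 1:42 PM.
Packaging starts at 1:42 PM − 10 min = 1:32 PM.
Shipping prep starts at 1:32 PM + 74 min = 2:46 PM.
Shipping prep ends at 2:46 PM + 60 min = 3:46 PM.
The burn-in test ends at 3:46 PM − 184 min = 12:42 PM.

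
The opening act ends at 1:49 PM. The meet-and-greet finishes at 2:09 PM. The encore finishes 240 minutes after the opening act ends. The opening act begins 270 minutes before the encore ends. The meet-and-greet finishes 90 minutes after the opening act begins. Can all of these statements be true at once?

No

The encore ends at 1:49 PM + 240 min = 5:49 PM.
The opening act starts at 5:49 PM − 270 min = 1:19 PM.
The meet-and-greet ends at 1:19 PM + 90 min = 2:49 PM.
But the meet-and-greet is also said to end at 2:09 PM — a 40-minute conflict.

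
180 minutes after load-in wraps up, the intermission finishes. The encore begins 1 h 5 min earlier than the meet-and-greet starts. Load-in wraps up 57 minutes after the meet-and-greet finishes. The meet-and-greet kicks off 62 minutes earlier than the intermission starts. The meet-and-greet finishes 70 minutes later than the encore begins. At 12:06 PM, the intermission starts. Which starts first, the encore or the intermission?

the encore

The meet-and-greet starts at 12:06 PM − 62 min = 11:04 AM.
The encore starts at 11:04 AM − 65 min = 9:59 AM.
The encore starts at 9:59 AM and the intermission starts at 12:06 PM, so the encore is first.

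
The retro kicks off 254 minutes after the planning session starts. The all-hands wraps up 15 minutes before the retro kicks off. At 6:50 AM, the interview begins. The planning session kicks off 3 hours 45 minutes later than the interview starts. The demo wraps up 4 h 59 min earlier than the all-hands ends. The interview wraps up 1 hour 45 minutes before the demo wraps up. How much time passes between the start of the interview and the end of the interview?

The planning session starts at 6:50 AM + 225 min = 10:35 AM.
The retro starts at 10:35 AM + 254 min = 2:49 PM.
The all-hands ends at 2:49 PM − 15 min = 2:34 PM.
The demo ends at 2:34 PM − 299 min = 9:35 AM.
The interview ends at 9:35 AM − 105 min = 7:50 AM.
From 6:50 AM to 7:50 AM is 60 minutes.

60 minutes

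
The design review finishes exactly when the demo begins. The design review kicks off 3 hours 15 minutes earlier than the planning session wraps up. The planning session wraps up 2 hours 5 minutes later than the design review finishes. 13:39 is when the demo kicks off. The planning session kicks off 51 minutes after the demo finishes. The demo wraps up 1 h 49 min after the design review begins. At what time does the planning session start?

The design review ends at 13:39.
The planning session ends at 13:39 + 125 min = 15:44.
The design review starts at 15:44 − 195 min = 12:29.
The demo ends at 12:29 + 109 min = 14:18.
The planning session starts at 14:18 + 51 min = 15:09.

15:09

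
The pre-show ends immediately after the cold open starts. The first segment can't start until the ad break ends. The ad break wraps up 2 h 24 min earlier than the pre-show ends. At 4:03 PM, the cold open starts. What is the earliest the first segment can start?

The pre-show ends at 4:03 PM.
The ad break ends at 4:03 PM − 144 min = 1:39 PM.
The first segment is bounded by the ad break, so the earliest it can start is 1:39 PM.

1:39 PM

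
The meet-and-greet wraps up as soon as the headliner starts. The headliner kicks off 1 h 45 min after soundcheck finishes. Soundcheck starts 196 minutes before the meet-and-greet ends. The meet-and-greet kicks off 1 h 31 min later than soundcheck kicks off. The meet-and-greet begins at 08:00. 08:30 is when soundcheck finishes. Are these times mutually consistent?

The headliner starts at 08:30 + 105 min = 10:15.
So the meet-and-greet ends at 10:15.
Soundcheck starts at 10:15 − 196 min = 06:59.
The meet-and-greet starts at 06:59 + 91 min = 08:30.
But the meet-and-greet is also said to start at 08:00 — a 30-minute conflict.

No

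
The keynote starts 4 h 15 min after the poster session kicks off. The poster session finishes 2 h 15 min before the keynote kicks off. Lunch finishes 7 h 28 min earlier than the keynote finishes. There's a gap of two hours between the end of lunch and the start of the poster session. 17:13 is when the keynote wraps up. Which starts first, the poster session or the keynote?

the poster session

Lunch ends at 17:13 − 448 min = 09:45.
The poster session starts at 09:45 + 120 min = 11:45.
The keynote starts at 11:45 + 255 min = 16:00.
The poster session starts at 11:45 and the keynote starts at 16:00, so the poster session is first.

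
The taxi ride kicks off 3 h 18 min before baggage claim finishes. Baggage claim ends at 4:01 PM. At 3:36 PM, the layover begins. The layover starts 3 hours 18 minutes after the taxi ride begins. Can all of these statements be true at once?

No

The taxi ride starts at 4:01 PM − 198 min = 12:43 PM.
The layover starts at 12:43 PM + 198 min = 4:01 PM.
But the layover is also said to start at 3:36 PM — a 25-minute conflict.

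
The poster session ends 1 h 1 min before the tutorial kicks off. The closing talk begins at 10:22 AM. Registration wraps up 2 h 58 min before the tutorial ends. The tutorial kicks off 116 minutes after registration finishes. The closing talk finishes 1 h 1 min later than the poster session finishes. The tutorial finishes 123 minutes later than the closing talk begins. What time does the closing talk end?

The tutorial ends at 10:22 AM + 123 min = 12:25 PM.
Registration ends at 12:25 PM − 178 min = 9:27 AM.
The tutorial starts at 9:27 AM + 116 min = 11:23 AM.
The poster session ends at 11:23 AM − 61 min = 10:22 AM.
The closing talk ends at 10:22 AM + 61 min = 11:23 AM.

11:23 AM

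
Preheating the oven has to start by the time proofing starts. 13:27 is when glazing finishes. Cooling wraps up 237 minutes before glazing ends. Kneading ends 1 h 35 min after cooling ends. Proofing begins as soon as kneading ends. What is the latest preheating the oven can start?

11:05

Cooling ends at 13:27 − 237 min = 09:30.
Kneading ends at 09:30 + 95 min = 11:05.
So proofing starts at 11:05.
Preheating the oven is bounded by proofing, so the latest it can start is 11:05.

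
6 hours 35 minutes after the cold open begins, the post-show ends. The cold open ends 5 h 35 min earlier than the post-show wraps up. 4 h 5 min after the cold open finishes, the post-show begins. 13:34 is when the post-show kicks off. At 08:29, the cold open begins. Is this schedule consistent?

Yes

The post-show ends at 08:29 + 395 min = 15:04.
The cold open ends at 15:04 − 335 min = 09:29.
The post-show starts at 09:29 + 245 min = 13:34.
That matches the stated 13:34, so the schedule is consistent.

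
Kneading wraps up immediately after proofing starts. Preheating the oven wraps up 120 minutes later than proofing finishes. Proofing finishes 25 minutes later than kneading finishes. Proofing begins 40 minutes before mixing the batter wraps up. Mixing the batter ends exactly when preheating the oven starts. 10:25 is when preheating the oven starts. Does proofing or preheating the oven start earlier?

proofing

Mixing the batter ends at 10:25.
Proofing starts at 10:25 − 40 min = 09:45.
Proofing starts at 09:45 and preheating the oven starts at 10:25, so proofing is first.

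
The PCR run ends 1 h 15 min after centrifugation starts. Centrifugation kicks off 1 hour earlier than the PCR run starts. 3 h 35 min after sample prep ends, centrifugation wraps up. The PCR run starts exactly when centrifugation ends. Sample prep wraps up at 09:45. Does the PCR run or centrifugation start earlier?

Centrifugation ends at 09:45 + 215 min = 13:20.
So the PCR run starts at 13:20.
Centrifugation starts at 13:20 − 60 min = 12:20.
The PCR run starts at 13:20 and centrifugation starts at 12:20, so centrifugation is first.

centrifugation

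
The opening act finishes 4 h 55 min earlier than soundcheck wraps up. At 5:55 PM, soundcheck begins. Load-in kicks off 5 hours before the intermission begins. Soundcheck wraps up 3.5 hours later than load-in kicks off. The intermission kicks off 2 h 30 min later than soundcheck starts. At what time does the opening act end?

The intermission starts at 5:55 PM + 150 min = 8:25 PM.
Load-in starts at 8:25 PM − 300 min = 3:25 PM.
Soundcheck ends at 3:25 PM + 210 min = 6:55 PM.
The opening act ends at 6:55 PM − 295 min = 2:00 PM.

2:00 PM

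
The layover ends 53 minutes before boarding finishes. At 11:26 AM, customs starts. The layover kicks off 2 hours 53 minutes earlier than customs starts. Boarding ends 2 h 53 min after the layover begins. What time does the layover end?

The layover starts at 11:26 AM − 173 min = 8:33 AM.
Boarding ends at 8:33 AM + 173 min = 11:26 AM.
The layover ends at 11:26 AM − 53 min = 10:33 AM.

10:33 AM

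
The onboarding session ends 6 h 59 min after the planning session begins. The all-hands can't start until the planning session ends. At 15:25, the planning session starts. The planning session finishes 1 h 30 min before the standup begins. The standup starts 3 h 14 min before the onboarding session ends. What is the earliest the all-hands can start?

17:40

The onboarding session ends at 15:25 + 419 min = 22:24.
The standup starts at 22:24 − 194 min = 19:10.
The planning session ends at 19:10 − 90 min = 17:40.
The all-hands is bounded by the planning session, so the earliest it can start is 17:40.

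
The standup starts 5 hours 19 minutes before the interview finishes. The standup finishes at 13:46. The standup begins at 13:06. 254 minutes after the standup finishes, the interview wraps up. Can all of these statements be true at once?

The interview ends at 13:46 + 254 min = 18:00.
The standup starts at 18:00 − 319 min = 12:41.
But the standup is also said to start at 13:06 — a 25-minute conflict.

No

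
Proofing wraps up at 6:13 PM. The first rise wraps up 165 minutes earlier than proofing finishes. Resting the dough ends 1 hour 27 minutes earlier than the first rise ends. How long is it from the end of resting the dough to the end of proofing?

4 hours 12 minutes

The first rise ends at 6:13 PM − 165 min = 3:28 PM.
Resting the dough ends at 3:28 PM − 87 min = 2:01 PM.
From 2:01 PM to 6:13 PM is 4 hours 12 minutes.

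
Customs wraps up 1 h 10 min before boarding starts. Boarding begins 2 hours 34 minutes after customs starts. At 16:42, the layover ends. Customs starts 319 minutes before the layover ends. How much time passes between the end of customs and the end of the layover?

3 h 55 min

Customs starts at 16:42 − 319 min = 11:23.
Boarding starts at 11:23 + 154 min = 13:57.
Customs ends at 13:57 − 70 min = 12:47.
From 12:47 to 16:42 is 3 h 55 min.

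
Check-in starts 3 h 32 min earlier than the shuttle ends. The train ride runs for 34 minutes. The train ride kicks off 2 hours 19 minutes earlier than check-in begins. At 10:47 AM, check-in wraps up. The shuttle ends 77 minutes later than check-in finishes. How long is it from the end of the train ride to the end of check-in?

4 hours

The shuttle ends at 10:47 AM + 77 min = 12:04 PM.
Check-in starts at 12:04 PM − 212 min = 8:32 AM.
The train ride starts at 8:32 AM − 139 min = 6:13 AM.
The train ride ends at 6:13 AM + 34 min = 6:47 AM.
From 6:47 AM to 10:47 AM is 4 hours.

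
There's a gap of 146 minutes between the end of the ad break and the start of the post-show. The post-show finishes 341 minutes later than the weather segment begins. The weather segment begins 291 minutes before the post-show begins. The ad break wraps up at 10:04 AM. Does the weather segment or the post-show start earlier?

the weather segment

The post-show starts at 10:04 AM + 146 min = 12:30 PM.
The weather segment starts at 12:30 PM − 291 min = 7:39 AM.
The weather segment starts at 7:39 AM and the post-show starts at 12:30 PM, so the weather segment is first.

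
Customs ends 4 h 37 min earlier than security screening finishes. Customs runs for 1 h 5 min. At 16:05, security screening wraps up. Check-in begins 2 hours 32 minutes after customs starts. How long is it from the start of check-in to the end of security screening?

Customs ends at 16:05 − 277 min = 11:28.
Customs starts at 11:28 − 65 min = 10:23.
Check-in starts at 10:23 + 152 min = 12:55.
From 12:55 to 16:05 is 3 h 10 min.

3 h 10 min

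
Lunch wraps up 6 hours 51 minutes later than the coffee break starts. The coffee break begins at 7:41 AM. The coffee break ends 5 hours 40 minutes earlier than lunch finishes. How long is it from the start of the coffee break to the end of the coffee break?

71 minutes

Lunch ends at 7:41 AM + 411 min = 2:32 PM.
The coffee break ends at 2:32 PM − 340 min = 8:52 AM.
From 7:41 AM to 8:52 AM is 71 minutes.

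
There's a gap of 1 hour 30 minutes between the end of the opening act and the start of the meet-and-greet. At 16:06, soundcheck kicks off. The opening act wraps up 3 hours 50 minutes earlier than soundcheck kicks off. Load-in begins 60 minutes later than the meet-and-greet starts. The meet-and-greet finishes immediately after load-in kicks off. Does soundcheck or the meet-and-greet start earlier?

The opening act ends at 16:06 − 230 min = 12:16.
The meet-and-greet starts at 12:16 + 90 min = 13:46.
Soundcheck starts at 16:06 and the meet-and-greet starts at 13:46, so the meet-and-greet is first.

the meet-and-greet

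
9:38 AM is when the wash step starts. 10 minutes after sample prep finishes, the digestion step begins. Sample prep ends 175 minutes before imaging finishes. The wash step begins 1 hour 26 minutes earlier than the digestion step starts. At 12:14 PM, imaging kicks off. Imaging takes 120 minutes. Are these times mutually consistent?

Imaging ends at 12:14 PM + 120 min = 2:14 PM.
Sample prep ends at 2:14 PM − 175 min = 11:19 AM.
The digestion step starts at 11:19 AM + 10 min = 11:29 AM.
The wash step starts at 11:29 AM − 86 min = 10:03 AM.
But the wash step is also said to start at 9:38 AM — a 25-minute conflict.

No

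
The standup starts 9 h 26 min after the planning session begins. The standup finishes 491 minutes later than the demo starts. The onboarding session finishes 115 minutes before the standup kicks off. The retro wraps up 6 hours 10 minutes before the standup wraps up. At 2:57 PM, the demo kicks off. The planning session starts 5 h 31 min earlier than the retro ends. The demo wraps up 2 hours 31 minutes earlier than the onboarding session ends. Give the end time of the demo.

4:27 PM

The standup ends at 2:57 PM + 491 min = 11:08 PM.
The retro ends at 11:08 PM − 370 min = 4:58 PM.
The planning session starts at 4:58 PM − 331 min = 11:27 AM.
The standup starts at 11:27 AM + 566 min = 8:53 PM.
The onboarding session ends at 8:53 PM − 115 min = 6:58 PM.
The demo ends at 6:58 PM − 151 min = 4:27 PM.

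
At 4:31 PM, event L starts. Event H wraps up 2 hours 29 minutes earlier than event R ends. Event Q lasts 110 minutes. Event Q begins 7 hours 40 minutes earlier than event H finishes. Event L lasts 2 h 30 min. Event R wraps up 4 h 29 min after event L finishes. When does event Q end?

3:11 PM

Event L ends at 4:31 PM + 150 min = 7:01 PM.
Event R ends at 7:01 PM + 269 min = 11:30 PM.
Event H ends at 11:30 PM − 149 min = 9:01 PM.
Event Q starts at 9:01 PM − 460 min = 1:21 PM.
Event Q ends at 1:21 PM + 110 min = 3:11 PM.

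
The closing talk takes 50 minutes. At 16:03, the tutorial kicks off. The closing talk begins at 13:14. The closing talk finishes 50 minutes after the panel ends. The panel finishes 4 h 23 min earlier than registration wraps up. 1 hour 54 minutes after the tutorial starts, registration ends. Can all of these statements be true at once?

Registration ends at 16:03 + 114 min = 17:57.
The panel ends at 17:57 − 263 min = 13:34.
The closing talk ends at 13:34 + 50 min = 14:24.
The closing talk starts at 14:24 − 50 min = 13:34.
But the closing talk is also said to start at 13:14 — a 20-minute conflict.

No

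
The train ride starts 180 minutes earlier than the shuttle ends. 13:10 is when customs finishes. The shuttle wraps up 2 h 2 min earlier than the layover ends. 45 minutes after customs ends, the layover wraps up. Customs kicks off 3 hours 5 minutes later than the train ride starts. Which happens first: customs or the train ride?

the train ride

The layover ends at 13:10 + 45 min = 13:55.
The shuttle ends at 13:55 − 122 min = 11:53.
The train ride starts at 11:53 − 180 min = 08:53.
Customs starts at 08:53 + 185 min = 11:58.
Customs starts at 11:58 and the train ride starts at 08:53, so the train ride is first.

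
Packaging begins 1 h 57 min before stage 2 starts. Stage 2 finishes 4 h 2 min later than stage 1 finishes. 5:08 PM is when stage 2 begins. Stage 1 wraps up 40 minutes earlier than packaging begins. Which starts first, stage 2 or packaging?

Packaging starts at 5:08 PM − 117 min = 3:11 PM.
Stage 2 starts at 5:08 PM and packaging starts at 3:11 PM, so packaging is first.

packaging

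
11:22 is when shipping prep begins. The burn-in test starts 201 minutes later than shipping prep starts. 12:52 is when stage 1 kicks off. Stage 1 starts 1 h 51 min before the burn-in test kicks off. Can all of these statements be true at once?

The burn-in test starts at 11:22 + 201 min = 14:43.
Stage 1 starts at 14:43 − 111 min = 12:52.
That matches the stated 12:52, so the schedule is consistent.

Yes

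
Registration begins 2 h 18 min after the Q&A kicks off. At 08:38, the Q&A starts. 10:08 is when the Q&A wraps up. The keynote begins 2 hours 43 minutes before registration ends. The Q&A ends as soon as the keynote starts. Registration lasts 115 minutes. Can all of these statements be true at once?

Registration starts at 08:38 + 138 min = 10:56.
Registration ends at 10:56 + 115 min = 12:51.
The keynote starts at 12:51 − 163 min = 10:08.
So the Q&A ends at 10:08.
That matches the stated 10:08, so the schedule is consistent.

Yes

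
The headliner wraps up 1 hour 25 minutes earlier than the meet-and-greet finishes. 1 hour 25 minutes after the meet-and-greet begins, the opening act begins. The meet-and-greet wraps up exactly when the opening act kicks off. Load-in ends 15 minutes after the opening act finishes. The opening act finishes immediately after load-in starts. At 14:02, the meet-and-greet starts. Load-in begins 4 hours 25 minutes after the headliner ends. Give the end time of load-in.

18:42

The opening act starts at 14:02 + 85 min = 15:27.
So the meet-and-greet ends at 15:27.
The headliner ends at 15:27 − 85 min = 14:02.
Load-in starts at 14:02 + 265 min = 18:27.
So the opening act ends at 18:27.
Load-in ends at 18:27 + 15 min = 18:42.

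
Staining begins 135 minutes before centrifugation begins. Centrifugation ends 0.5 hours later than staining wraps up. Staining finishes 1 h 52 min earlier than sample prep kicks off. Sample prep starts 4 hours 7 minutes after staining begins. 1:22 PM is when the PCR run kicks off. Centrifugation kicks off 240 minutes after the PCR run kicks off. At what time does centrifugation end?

5:52 PM

Centrifugation starts at 1:22 PM + 240 min = 5:22 PM.
Staining starts at 5:22 PM − 135 min = 3:07 PM.
Sample prep starts at 3:07 PM + 247 min = 7:14 PM.
Staining ends at 7:14 PM − 112 min = 5:22 PM.
Centrifugation ends at 5:22 PM + 30 min = 5:52 PM.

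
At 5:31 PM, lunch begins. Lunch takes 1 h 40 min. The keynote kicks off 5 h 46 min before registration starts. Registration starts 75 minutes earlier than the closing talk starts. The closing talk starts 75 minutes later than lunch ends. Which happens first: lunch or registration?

lunch

Lunch ends at 5:31 PM + 100 min = 7:11 PM.
The closing talk starts at 7:11 PM + 75 min = 8:26 PM.
Registration starts at 8:26 PM − 75 min = 7:11 PM.
Lunch starts at 5:31 PM and registration starts at 7:11 PM, so lunch is first.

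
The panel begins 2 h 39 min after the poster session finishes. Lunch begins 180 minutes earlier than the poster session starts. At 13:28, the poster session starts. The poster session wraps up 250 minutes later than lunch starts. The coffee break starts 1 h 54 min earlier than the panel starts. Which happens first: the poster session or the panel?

Lunch starts at 13:28 − 180 min = 10:28.
The poster session ends at 10:28 + 250 min = 14:38.
The panel starts at 14:38 + 159 min = 17:17.
The poster session starts at 13:28 and the panel starts at 17:17, so the poster session is first.

the poster session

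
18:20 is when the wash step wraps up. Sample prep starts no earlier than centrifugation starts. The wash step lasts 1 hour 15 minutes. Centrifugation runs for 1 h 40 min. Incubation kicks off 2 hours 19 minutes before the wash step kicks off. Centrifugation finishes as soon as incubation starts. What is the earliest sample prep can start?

13:06

The wash step starts at 18:20 − 75 min = 17:05.
Incubation starts at 17:05 − 139 min = 14:46.
So centrifugation ends at 14:46.
Centrifugation starts at 14:46 − 100 min = 13:06.
Sample prep is bounded by centrifugation, so the earliest it can start is 13:06.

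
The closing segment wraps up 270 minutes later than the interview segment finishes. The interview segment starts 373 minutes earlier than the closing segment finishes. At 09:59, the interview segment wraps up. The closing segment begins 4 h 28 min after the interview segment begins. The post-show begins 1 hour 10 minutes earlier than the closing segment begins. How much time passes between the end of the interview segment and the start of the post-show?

95 minutes

The closing segment ends at 09:59 + 270 min = 14:29.
The interview segment starts at 14:29 − 373 min = 08:16.
The closing segment starts at 08:16 + 268 min = 12:44.
The post-show starts at 12:44 − 70 min = 11:34.
From 09:59 to 11:34 is 95 minutes.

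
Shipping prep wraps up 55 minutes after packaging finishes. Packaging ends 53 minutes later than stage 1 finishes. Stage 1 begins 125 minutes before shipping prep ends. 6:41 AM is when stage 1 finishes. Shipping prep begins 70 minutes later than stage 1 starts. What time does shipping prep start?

Packaging ends at 6:41 AM + 53 min = 7:34 AM.
Shipping prep ends at 7:34 AM + 55 min = 8:29 AM.
Stage 1 starts at 8:29 AM − 125 min = 6:24 AM.
Shipping prep starts at 6:24 AM + 70 min = 7:34 AM.

7:34 AM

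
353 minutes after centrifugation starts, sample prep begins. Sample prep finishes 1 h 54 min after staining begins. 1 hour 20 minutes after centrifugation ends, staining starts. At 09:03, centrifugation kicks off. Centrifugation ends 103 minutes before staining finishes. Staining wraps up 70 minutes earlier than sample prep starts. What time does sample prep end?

15:17

Sample prep starts at 09:03 + 353 min = 14:56.
Staining ends at 14:56 − 70 min = 13:46.
Centrifugation ends at 13:46 − 103 min = 12:03.
Staining starts at 12:03 + 80 min = 13:23.
Sample prep ends at 13:23 + 114 min = 15:17.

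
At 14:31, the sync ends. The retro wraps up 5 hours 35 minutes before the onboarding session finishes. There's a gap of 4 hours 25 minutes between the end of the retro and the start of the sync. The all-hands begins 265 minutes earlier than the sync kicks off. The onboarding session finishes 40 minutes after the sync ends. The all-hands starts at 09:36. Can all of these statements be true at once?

Yes

The onboarding session ends at 14:31 + 40 min = 15:11.
The retro ends at 15:11 − 335 min = 09:36.
The sync starts at 09:36 + 265 min = 14:01.
The all-hands starts at 14:01 − 265 min = 09:36.
That matches the stated 09:36, so the schedule is consistent.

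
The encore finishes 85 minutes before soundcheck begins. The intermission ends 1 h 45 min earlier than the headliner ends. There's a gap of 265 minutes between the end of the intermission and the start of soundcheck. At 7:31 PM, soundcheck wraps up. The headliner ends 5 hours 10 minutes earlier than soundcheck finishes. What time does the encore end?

The headliner ends at 7:31 PM − 310 min = 2:21 PM.
The intermission ends at 2:21 PM − 105 min = 12:36 PM.
Soundcheck starts at 12:36 PM + 265 min = 5:01 PM.
The encore ends at 5:01 PM − 85 min = 3:36 PM.

3:36 PM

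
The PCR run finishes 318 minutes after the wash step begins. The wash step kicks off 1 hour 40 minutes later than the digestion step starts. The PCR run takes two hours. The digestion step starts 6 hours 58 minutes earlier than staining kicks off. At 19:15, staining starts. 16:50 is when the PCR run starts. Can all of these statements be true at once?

The digestion step starts at 19:15 − 418 min = 12:17.
The wash step starts at 12:17 + 100 min = 13:57.
The PCR run ends at 13:57 + 318 min = 19:15.
The PCR run starts at 19:15 − 120 min = 17:15.
But the PCR run is also said to start at 16:50 — a 25-minute conflict.

No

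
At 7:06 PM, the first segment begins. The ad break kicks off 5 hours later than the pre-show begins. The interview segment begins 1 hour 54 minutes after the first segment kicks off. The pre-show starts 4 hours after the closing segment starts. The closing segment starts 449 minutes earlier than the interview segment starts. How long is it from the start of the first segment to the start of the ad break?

3 h 25 min

The interview segment starts at 7:06 PM + 114 min = 9:00 PM.
The closing segment starts at 9:00 PM − 449 min = 1:31 PM.
The pre-show starts at 1:31 PM + 240 min = 5:31 PM.
The ad break starts at 5:31 PM + 300 min = 10:31 PM.
From 7:06 PM to 10:31 PM is 3 h 25 min.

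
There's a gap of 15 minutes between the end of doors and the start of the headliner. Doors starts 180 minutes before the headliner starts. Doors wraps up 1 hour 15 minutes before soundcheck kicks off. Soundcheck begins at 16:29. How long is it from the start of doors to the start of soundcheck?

Doors ends at 16:29 − 75 min = 15:14.
The headliner starts at 15:14 + 15 min = 15:29.
Doors starts at 15:29 − 180 min = 12:29.
From 12:29 to 16:29 is 4 hours.

4 hours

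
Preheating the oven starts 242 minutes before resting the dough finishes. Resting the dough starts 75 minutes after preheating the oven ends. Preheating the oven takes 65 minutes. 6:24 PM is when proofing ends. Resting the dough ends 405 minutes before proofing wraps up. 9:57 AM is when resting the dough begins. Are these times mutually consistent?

Resting the dough ends at 6:24 PM − 405 min = 11:39 AM.
Preheating the oven starts at 11:39 AM − 242 min = 7:37 AM.
Preheating the oven ends at 7:37 AM + 65 min = 8:42 AM.
Resting the dough starts at 8:42 AM + 75 min = 9:57 AM.
That matches the stated 9:57 AM, so the schedule is consistent.

Yes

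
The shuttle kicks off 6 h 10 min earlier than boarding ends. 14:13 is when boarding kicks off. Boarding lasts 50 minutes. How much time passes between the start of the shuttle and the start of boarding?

5 h 20 min

Boarding ends at 14:13 + 50 min = 15:03.
The shuttle starts at 15:03 − 370 min = 08:53.
From 08:53 to 14:13 is 5 h 20 min.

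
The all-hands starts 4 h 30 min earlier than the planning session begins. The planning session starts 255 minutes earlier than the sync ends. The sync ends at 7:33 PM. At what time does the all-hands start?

10:48 AM

The planning session starts at 7:33 PM − 255 min = 3:18 PM.
The all-hands starts at 3:18 PM − 270 min = 10:48 AM.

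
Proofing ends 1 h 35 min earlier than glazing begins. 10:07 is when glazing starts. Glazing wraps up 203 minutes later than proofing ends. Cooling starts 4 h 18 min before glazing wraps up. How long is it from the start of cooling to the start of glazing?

2 hours 30 minutes

Proofing ends at 10:07 − 95 min = 08:32.
Glazing ends at 08:32 + 203 min = 11:55.
Cooling starts at 11:55 − 258 min = 07:37.
From 07:37 to 10:07 is 2 hours 30 minutes.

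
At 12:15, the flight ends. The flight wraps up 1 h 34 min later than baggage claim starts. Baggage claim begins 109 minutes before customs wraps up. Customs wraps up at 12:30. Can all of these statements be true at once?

Yes

Baggage claim starts at 12:30 − 109 min = 10:41.
The flight ends at 10:41 + 94 min = 12:15.
That matches the stated 12:15, so the schedule is consistent.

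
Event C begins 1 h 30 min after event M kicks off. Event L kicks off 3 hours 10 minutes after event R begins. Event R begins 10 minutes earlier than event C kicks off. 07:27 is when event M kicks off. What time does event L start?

11:57

Event C starts at 07:27 + 90 min = 08:57.
Event R starts at 08:57 − 10 min = 08:47.
Event L starts at 08:47 + 190 min = 11:57.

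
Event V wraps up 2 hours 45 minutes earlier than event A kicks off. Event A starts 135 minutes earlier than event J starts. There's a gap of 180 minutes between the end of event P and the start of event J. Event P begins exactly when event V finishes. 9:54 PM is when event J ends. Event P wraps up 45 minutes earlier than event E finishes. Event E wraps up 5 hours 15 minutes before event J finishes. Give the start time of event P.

1:54 PM

Event E ends at 9:54 PM − 315 min = 4:39 PM.
Event P ends at 4:39 PM − 45 min = 3:54 PM.
Event J starts at 3:54 PM + 180 min = 6:54 PM.
Event A starts at 6:54 PM − 135 min = 4:39 PM.
Event V ends at 4:39 PM − 165 min = 1:54 PM.
So event P starts at 1:54 PM.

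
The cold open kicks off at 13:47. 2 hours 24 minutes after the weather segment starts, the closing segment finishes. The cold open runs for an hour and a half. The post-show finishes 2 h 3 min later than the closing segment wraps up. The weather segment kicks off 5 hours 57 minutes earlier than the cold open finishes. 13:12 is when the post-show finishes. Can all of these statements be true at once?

The cold open ends at 13:47 + 90 min = 15:17.
The weather segment starts at 15:17 − 357 min = 09:20.
The closing segment ends at 09:20 + 144 min = 11:44.
The post-show ends at 11:44 + 123 min = 13:47.
But the post-show is also said to end at 13:12 — a 35-minute conflict.

No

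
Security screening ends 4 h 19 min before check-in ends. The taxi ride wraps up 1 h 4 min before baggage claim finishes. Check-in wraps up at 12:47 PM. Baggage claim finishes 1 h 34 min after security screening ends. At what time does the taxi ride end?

8:58 AM

Security screening ends at 12:47 PM − 259 min = 8:28 AM.
Baggage claim ends at 8:28 AM + 94 min = 10:02 AM.
The taxi ride ends at 10:02 AM − 64 min = 8:58 AM.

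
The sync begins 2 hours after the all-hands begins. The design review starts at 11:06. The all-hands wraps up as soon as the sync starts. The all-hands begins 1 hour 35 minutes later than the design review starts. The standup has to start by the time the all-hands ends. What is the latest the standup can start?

The all-hands starts at 11:06 + 95 min = 12:41.
The sync starts at 12:41 + 120 min = 14:41.
So the all-hands ends at 14:41.
The standup is bounded by the all-hands, so the latest it can start is 14:41.

14:41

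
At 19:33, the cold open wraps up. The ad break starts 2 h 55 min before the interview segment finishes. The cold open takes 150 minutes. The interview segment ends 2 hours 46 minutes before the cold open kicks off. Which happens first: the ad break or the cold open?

The cold open starts at 19:33 − 150 min = 17:03.
The interview segment ends at 17:03 − 166 min = 14:17.
The ad break starts at 14:17 − 175 min = 11:22.
The ad break starts at 11:22 and the cold open starts at 17:03, so the ad break is first.

the ad break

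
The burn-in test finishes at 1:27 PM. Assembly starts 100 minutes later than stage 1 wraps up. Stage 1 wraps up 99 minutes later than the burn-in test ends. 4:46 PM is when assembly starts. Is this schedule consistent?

Yes

Stage 1 ends at 1:27 PM + 99 min = 3:06 PM.
Assembly starts at 3:06 PM + 100 min = 4:46 PM.
That matches the stated 4:46 PM, so the schedule is consistent.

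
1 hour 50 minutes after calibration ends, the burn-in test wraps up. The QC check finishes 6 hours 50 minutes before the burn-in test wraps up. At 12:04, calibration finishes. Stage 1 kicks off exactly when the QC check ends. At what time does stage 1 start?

07:04

The burn-in test ends at 12:04 + 110 min = 13:54.
The QC check ends at 13:54 − 410 min = 07:04.
So stage 1 starts at 07:04.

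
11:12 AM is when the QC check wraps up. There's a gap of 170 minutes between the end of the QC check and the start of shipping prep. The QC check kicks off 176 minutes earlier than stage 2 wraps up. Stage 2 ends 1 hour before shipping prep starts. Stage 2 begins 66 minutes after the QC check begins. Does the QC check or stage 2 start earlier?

Shipping prep starts at 11:12 AM + 170 min = 2:02 PM.
Stage 2 ends at 2:02 PM − 60 min = 1:02 PM.
The QC check starts at 1:02 PM − 176 min = 10:06 AM.
Stage 2 starts at 10:06 AM + 66 min = 11:12 AM.
The QC check starts at 10:06 AM and stage 2 starts at 11:12 AM, so the QC check is first.

the QC check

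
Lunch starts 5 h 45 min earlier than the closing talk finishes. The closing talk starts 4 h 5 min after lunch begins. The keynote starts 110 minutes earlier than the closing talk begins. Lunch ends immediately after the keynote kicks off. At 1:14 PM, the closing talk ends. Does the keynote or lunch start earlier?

Lunch starts at 1:14 PM − 345 min = 7:29 AM.
The closing talk starts at 7:29 AM + 245 min = 11:34 AM.
The keynote starts at 11:34 AM − 110 min = 9:44 AM.
The keynote starts at 9:44 AM and lunch starts at 7:29 AM, so lunch is first.

lunch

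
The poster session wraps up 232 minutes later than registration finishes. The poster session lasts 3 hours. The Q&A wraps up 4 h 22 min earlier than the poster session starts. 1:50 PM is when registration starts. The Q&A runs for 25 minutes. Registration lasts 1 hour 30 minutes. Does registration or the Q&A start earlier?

the Q&A

Registration ends at 1:50 PM + 90 min = 3:20 PM.
The poster session ends at 3:20 PM + 232 min = 7:12 PM.
The poster session starts at 7:12 PM − 180 min = 4:12 PM.
The Q&A ends at 4:12 PM − 262 min = 11:50 AM.
The Q&A starts at 11:50 AM − 25 min = 11:25 AM.
Registration starts at 1:50 PM and the Q&A starts at 11:25 AM, so the Q&A is first.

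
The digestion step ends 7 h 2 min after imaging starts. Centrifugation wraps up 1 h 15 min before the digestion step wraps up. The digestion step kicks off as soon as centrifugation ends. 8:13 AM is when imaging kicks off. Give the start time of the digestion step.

2:00 PM

The digestion step ends at 8:13 AM + 422 min = 3:15 PM.
Centrifugation ends at 3:15 PM − 75 min = 2:00 PM.
So the digestion step starts at 2:00 PM.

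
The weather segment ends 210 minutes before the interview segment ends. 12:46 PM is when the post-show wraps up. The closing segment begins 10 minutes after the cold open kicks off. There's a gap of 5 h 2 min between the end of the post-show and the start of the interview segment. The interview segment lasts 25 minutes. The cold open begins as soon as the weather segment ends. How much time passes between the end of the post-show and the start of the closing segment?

The interview segment starts at 12:46 PM + 302 min = 5:48 PM.
The interview segment ends at 5:48 PM + 25 min = 6:13 PM.
The weather segment ends at 6:13 PM − 210 min = 2:43 PM.
So the cold open starts at 2:43 PM.
The closing segment starts at 2:43 PM + 10 min = 2:53 PM.
From 12:46 PM to 2:53 PM is 2 h 7 min.

2 h 7 min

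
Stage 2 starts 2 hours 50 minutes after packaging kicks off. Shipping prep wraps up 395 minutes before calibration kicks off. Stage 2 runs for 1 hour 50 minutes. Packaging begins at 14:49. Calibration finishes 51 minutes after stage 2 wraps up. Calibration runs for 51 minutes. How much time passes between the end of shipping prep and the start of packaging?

1 h 55 min

Stage 2 starts at 14:49 + 170 min = 17:39.
Stage 2 ends at 17:39 + 110 min = 19:29.
Calibration ends at 19:29 + 51 min = 20:20.
Calibration starts at 20:20 − 51 min = 19:29.
Shipping prep ends at 19:29 − 395 min = 12:54.
From 12:54 to 14:49 is 1 h 55 min.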